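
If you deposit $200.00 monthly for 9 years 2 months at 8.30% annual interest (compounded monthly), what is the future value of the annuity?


Future value of an ordinary annuity: FV = PMT × ((1 + r)^n − 1) / r
Monthly rate r = 0.083/12 ≈ 0.00691667, n = 110
FV = $200.00 × ((1 + 0.083/12)^110 − 1) / (0.083/12)
FV = $200.00 × 164.018468
FV = $32,803.69

FV = PMT × ((1+r)^n - 1)/r = $32,803.69


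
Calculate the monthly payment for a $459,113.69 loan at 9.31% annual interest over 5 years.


Loan payment formula: PMT = PV × r / (1 − (1 + r)^(−n))
Monthly rate r = 0.0931/12 ≈ 0.00775833, n = 60 months
Denominator: 1 − (1 + 0.0931/12)^(−60) = 0.371050
PMT = $459,113.69 × (0.0931/12) / 0.371050
PMT = $9,599.67 per month

PMT = PV × r / (1-(1+r)^(-n)) = $9,599.67/month


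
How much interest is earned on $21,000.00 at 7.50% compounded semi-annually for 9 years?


Compound interest earned = final amount − principal.
A = P(1 + r/n)^(nt) = $21,000.00 × (1 + 0.075/2)^(2 × 9) = $40,738.51
Interest = A − P = $40,738.51 − $21,000.00 = $19,738.51

Interest = A - P = $19,738.51


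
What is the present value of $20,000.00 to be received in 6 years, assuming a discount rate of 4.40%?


Present value formula: PV = FV / (1 + r)^t
PV = $20,000.00 / (1 + 0.044)^6
PV = $20,000.00 / 1.294801
PV = $15,446.39

PV = FV / (1 + r)^t = $15,446.39


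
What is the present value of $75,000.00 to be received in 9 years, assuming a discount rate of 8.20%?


Present value formula: PV = FV / (1 + r)^t
PV = $75,000.00 / (1 + 0.082)^9
PV = $75,000.00 / 2.0325692
PV = $36,899.11

PV = FV / (1 + r)^t = $36,899.11


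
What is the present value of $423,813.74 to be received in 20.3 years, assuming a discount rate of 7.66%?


Present value formula: PV = FV / (1 + r)^t
PV = $423,813.74 / (1 + 0.0766)^20.3
PV = $423,813.74 / 4.4740808
PV = $94,726.44

PV = FV / (1 + r)^t = $94,726.44


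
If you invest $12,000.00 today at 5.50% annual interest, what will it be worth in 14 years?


Future value formula: FV = PV × (1 + r)^t
FV = $12,000.00 × (1 + 0.055)^14
FV = $12,000.00 × 2.1160915
FV = $25,393.10

FV = PV × (1 + r)^t = $25,393.10


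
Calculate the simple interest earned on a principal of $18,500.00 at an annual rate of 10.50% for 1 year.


Simple interest formula: I = P × r × t
I = $18,500.00 × 0.105 × 1
I = $1,942.50

I = P × r × t = $1,942.50


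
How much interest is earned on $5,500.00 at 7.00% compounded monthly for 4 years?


Compound interest earned = final amount − principal.
A = P(1 + r/n)^(nt) = $5,500.00 × (1 + 0.07/12)^(12 × 4) = $7,271.30
Interest = A − P = $7,271.30 − $5,500.00 = $1,771.30

Interest = A - P = $1,771.30


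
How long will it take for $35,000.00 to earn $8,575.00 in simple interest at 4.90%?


Rearrange the simple interest formula for t:
I = P × r × t  ⇒  t = I / (P × r)
t = $8,575.00 / ($35,000.00 × 0.049)
t = 5

t = I/(P×r) = 5 years


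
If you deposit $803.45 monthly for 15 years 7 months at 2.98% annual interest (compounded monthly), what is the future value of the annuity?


Future value of an ordinary annuity: FV = PMT × ((1 + r)^n − 1) / r
Monthly rate r = 0.0298/12 ≈ 0.00248333, n = 187
FV = $803.45 × ((1 + 0.0298/12)^187 − 1) / (0.0298/12)
FV = $803.45 × 237.631057
FV = $190,924.67

FV = PMT × ((1+r)^n - 1)/r = $190,924.67


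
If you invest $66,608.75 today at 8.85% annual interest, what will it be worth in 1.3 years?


Future value formula: FV = PV × (1 + r)^t
FV = $66,608.75 × (1 + 0.0885)^1.3
FV = $66,608.75 × 1.1165469
FV = $74,371.79

FV = PV × (1 + r)^t = $74,371.79


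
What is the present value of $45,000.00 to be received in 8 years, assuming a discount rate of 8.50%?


Present value formula: PV = FV / (1 + r)^t
PV = $45,000.00 / (1 + 0.085)^8
PV = $45,000.00 / 1.920604
PV = $23,430.13

PV = FV / (1 + r)^t = $23,430.13


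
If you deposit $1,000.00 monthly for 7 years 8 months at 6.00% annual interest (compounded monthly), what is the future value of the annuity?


Future value of an ordinary annuity: FV = PMT × ((1 + r)^n − 1) / r
Monthly rate r = 0.06/12 = 0.005, n = 92
FV = $1,000.00 × ((1 + 0.06/12)^92 − 1) / (0.06/12)
FV = $1,000.00 × 116.451878
FV = $116,451.88

FV = PMT × ((1+r)^n - 1)/r = $116,451.88


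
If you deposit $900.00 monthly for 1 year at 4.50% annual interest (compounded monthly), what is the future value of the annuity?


Future value of an ordinary annuity: FV = PMT × ((1 + r)^n − 1) / r
Monthly rate r = 0.045/12 = 0.00375, n = 12
FV = $900.00 × ((1 + 0.045/12)^12 − 1) / (0.045/12)
FV = $900.00 × 12.250620
FV = $11,025.56

FV = PMT × ((1+r)^n - 1)/r = $11,025.56


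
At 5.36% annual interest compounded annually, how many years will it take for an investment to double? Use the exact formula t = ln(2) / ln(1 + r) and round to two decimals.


Doubling condition: (1 + r)^t = 2
Take ln of both sides: t × ln(1 + r) = ln(2)
t = ln(2) / ln(1 + r)
t = 0.693147 / 0.052213
t = 13.28

t = ln(2) / ln(1 + r) = 13.28 years


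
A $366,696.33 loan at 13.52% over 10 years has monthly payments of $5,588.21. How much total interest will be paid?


Total paid over the life of the loan = PMT × n.
Total paid = $5,588.21 × 120 = $670,585.20
Total interest = total paid − principal = $670,585.20 − $366,696.33 = $303,888.87

Total interest = (PMT × n) - PV = $303,888.87


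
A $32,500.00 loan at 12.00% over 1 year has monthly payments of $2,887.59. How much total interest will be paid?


Total paid over the life of the loan = PMT × n.
Total paid = $2,887.59 × 12 = $34,651.08
Total interest = total paid − principal = $34,651.08 − $32,500.00 = $2,151.08

Total interest = (PMT × n) - PV = $2,151.08


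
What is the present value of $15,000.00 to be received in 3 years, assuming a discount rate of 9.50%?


Present value formula: PV = FV / (1 + r)^t
PV = $15,000.00 / (1 + 0.095)^3
PV = $15,000.00 / 1.312932
PV = $11,424.81

PV = FV / (1 + r)^t = $11,424.81


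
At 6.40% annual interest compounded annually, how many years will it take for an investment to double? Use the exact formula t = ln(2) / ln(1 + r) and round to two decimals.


Doubling condition: (1 + r)^t = 2
Take ln of both sides: t × ln(1 + r) = ln(2)
t = ln(2) / ln(1 + r)
t = 0.693147 / 0.062035
t = 11.17

t = ln(2) / ln(1 + r) = 11.17 years


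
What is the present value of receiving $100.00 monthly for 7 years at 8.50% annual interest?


Present value of an ordinary annuity: PV = PMT × (1 − (1 + r)^(−n)) / r
Monthly rate r = 0.085/12 ≈ 0.00708333, n = 84
PV = $100.00 × (1 − (1 + 0.085/12)^(−84)) / (0.085/12)
PV = $100.00 × 63.145324
PV = $6,314.53

PV = PMT × (1-(1+r)^(-n))/r = $6,314.53


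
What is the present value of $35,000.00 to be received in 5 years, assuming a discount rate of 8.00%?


Present value formula: PV = FV / (1 + r)^t
PV = $35,000.00 / (1 + 0.08)^5
PV = $35,000.00 / 1.469328
PV = $23,820.41

PV = FV / (1 + r)^t = $23,820.41


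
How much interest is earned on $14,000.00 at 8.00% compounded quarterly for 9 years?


Compound interest earned = final amount − principal.
A = P(1 + r/n)^(nt) = $14,000.00 × (1 + 0.08/4)^(4 × 9) = $28,558.42
Interest = A − P = $28,558.42 − $14,000.00 = $14,558.42

Interest = A - P = $14,558.42


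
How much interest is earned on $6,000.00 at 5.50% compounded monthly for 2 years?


Compound interest earned = final amount − principal.
A = P(1 + r/n)^(nt) = $6,000.00 × (1 + 0.055/12)^(12 × 2) = $6,695.99
Interest = A − P = $6,695.99 − $6,000.00 = $695.99

Interest = A - P = $695.99


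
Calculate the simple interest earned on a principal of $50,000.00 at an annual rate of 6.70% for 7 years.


Simple interest formula: I = P × r × t
I = $50,000.00 × 0.067 × 7
I = $23,450.00

I = P × r × t = $23,450.00


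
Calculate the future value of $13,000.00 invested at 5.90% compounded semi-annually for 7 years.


Compound interest formula: A = P(1 + r/n)^(nt)
A = $13,000.00 × (1 + 0.059/2)^(2 × 7)
Growth factor: (1 + 0.059/2)^14 = 1.502342
A = $13,000.00 × 1.502342
A = $19,530.45

A = P(1 + r/n)^(nt) = $19,530.45


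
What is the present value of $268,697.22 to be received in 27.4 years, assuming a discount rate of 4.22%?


Present value formula: PV = FV / (1 + r)^t
PV = $268,697.22 / (1 + 0.0422)^27.4
PV = $268,697.22 / 3.103554
PV = $86,577.27

PV = FV / (1 + r)^t = $86,577.27


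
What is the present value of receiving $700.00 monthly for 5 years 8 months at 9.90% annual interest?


Present value of an ordinary annuity: PV = PMT × (1 − (1 + r)^(−n)) / r
Monthly rate r = 0.099/12 = 0.00825, n = 68
PV = $700.00 × (1 − (1 + 0.099/12)^(−68)) / (0.099/12)
PV = $700.00 × 51.884489
PV = $36,319.14

PV = PMT × (1-(1+r)^(-n))/r = $36,319.14


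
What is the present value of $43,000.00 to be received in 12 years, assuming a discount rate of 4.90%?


Present value formula: PV = FV / (1 + r)^t
PV = $43,000.00 / (1 + 0.049)^12
PV = $43,000.00 / 1.775439
PV = $24,219.36

PV = FV / (1 + r)^t = $24,219.36


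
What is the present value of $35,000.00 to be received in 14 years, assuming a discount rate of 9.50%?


Present value formula: PV = FV / (1 + r)^t
PV = $35,000.00 / (1 + 0.095)^14
PV = $35,000.00 / 3.562851
PV = $9,823.59

PV = FV / (1 + r)^t = $9,823.59


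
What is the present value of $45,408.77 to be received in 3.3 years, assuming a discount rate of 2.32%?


Present value formula: PV = FV / (1 + r)^t
PV = $45,408.77 / (1 + 0.0232)^3.3
PV = $45,408.77 / 1.078623
PV = $42,098.83

PV = FV / (1 + r)^t = $42,098.83


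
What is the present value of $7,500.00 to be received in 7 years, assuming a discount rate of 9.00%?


Present value formula: PV = FV / (1 + r)^t
PV = $7,500.00 / (1 + 0.09)^7
PV = $7,500.00 / 1.828039
PV = $4,102.76

PV = FV / (1 + r)^t = $4,102.76


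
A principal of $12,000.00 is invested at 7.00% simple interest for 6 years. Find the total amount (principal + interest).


Total amount formula: A = P(1 + rt) = P + P·r·t
Interest: I = P × r × t = $12,000.00 × 0.07 × 6 = $5,040.00
A = P + I = $12,000.00 + $5,040.00 = $17,040.00

A = P + I = P(1 + rt) = $17,040.00


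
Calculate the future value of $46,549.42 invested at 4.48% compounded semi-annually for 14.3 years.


Compound interest formula: A = P(1 + r/n)^(nt)
A = $46,549.42 × (1 + 0.0448/2)^(2 × 14.3)
Growth factor: (1 + 0.0448/2)^28.6 = 1.884326
A = $46,549.42 × 1.884326
A = $87,714.28

A = P(1 + r/n)^(nt) = $87,714.28


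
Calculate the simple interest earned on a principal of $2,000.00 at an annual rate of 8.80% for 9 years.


Simple interest formula: I = P × r × t
I = $2,000.00 × 0.088 × 9
I = $1,584.00

I = P × r × t = $1,584.00


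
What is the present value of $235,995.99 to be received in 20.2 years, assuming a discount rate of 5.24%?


Present value formula: PV = FV / (1 + r)^t
PV = $235,995.99 / (1 + 0.0524)^20.2
PV = $235,995.99 / 2.8057757
PV = $84,110.78

PV = FV / (1 + r)^t = $84,110.78


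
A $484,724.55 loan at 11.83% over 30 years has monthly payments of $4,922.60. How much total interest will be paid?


Total paid over the life of the loan = PMT × n.
Total paid = $4,922.60 × 360 = $1,772,136.00
Total interest = total paid − principal = $1,772,136.00 − $484,724.55 = $1,287,411.45

Total interest = (PMT × n) - PV = $1,287,411.45


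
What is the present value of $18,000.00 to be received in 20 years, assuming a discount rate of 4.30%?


Present value formula: PV = FV / (1 + r)^t
PV = $18,000.00 / (1 + 0.043)^20
PV = $18,000.00 / 2.321059
PV = $7,755.08

PV = FV / (1 + r)^t = $7,755.08


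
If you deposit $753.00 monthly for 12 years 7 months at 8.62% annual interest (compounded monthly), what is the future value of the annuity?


Future value of an ordinary annuity: FV = PMT × ((1 + r)^n − 1) / r
Monthly rate r = 0.0862/12 ≈ 0.00718333, n = 151
FV = $753.00 × ((1 + 0.0862/12)^151 − 1) / (0.0862/12)
FV = $753.00 × 271.051618
FV = $204,101.87

FV = PMT × ((1+r)^n - 1)/r = $204,101.87


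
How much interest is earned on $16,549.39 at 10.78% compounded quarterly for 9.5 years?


Compound interest earned = final amount − principal.
A = P(1 + r/n)^(nt) = $16,549.39 × (1 + 0.1078/4)^(4 × 9.5) = $45,462.71
Interest = A − P = $45,462.71 − $16,549.39 = $28,913.32

Interest = A - P = $28,913.32


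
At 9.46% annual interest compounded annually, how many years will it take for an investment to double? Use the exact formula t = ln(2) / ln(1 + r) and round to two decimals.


Doubling condition: (1 + r)^t = 2
Take ln of both sides: t × ln(1 + r) = ln(2)
t = ln(2) / ln(1 + r)
t = 0.693147 / 0.090389
t = 7.67

t = ln(2) / ln(1 + r) = 7.67 years


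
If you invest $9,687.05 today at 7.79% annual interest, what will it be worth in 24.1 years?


Future value formula: FV = PV × (1 + r)^t
FV = $9,687.05 × (1 + 0.0779)^24.1
FV = $9,687.05 × 6.097351
FV = $59,065.34

FV = PV × (1 + r)^t = $59,065.34


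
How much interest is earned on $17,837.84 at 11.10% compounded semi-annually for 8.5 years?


Compound interest earned = final amount − principal.
A = P(1 + r/n)^(nt) = $17,837.84 × (1 + 0.111/2)^(2 × 8.5) = $44,681.97
Interest = A − P = $44,681.97 − $17,837.84 = $26,844.13

Interest = A - P = $26,844.13


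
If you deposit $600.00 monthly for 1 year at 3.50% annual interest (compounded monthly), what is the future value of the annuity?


Future value of an ordinary annuity: FV = PMT × ((1 + r)^n − 1) / r
Monthly rate r = 0.035/12 ≈ 0.00291667, n = 12
FV = $600.00 × ((1 + 0.035/12)^12 − 1) / (0.035/12)
FV = $600.00 × 12.194384
FV = $7,316.63

FV = PMT × ((1+r)^n - 1)/r = $7,316.63


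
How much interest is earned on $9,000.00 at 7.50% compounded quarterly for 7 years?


Compound interest earned = final amount − principal.
A = P(1 + r/n)^(nt) = $9,000.00 × (1 + 0.075/4)^(4 × 7) = $15,140.35
Interest = A − P = $15,140.35 − $9,000.00 = $6,140.35

Interest = A - P = $6,140.35


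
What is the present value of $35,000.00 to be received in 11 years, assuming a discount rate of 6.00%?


Present value formula: PV = FV / (1 + r)^t
PV = $35,000.00 / (1 + 0.06)^11
PV = $35,000.00 / 1.898299
PV = $18,437.56

PV = FV / (1 + r)^t = $18,437.56


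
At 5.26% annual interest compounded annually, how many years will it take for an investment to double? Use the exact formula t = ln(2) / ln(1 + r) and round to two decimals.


Doubling condition: (1 + r)^t = 2
Take ln of both sides: t × ln(1 + r) = ln(2)
t = ln(2) / ln(1 + r)
t = 0.693147 / 0.051263
t = 13.52

t = ln(2) / ln(1 + r) = 13.52 years


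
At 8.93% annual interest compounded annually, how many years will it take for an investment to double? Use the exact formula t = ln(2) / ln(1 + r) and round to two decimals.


Doubling condition: (1 + r)^t = 2
Take ln of both sides: t × ln(1 + r) = ln(2)
t = ln(2) / ln(1 + r)
t = 0.693147 / 0.085535
t = 8.10

t = ln(2) / ln(1 + r) = 8.10 years


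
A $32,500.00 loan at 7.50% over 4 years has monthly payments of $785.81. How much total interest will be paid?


Total paid over the life of the loan = PMT × n.
Total paid = $785.81 × 48 = $37,718.88
Total interest = total paid − principal = $37,718.88 − $32,500.00 = $5,218.88

Total interest = (PMT × n) - PV = $5,218.88


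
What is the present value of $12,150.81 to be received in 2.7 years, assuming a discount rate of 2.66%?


Present value formula: PV = FV / (1 + r)^t
PV = $12,150.81 / (1 + 0.0266)^2.7
PV = $12,150.81 / 1.073454
PV = $11,319.36

PV = FV / (1 + r)^t = $11,319.36


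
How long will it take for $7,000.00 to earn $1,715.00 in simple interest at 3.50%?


Rearrange the simple interest formula for t:
I = P × r × t  ⇒  t = I / (P × r)
t = $1,715.00 / ($7,000.00 × 0.035)
t = 7

t = I/(P×r) = 7 years


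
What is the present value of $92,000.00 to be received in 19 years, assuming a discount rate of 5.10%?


Present value formula: PV = FV / (1 + r)^t
PV = $92,000.00 / (1 + 0.051)^19
PV = $92,000.00 / 2.573070
PV = $35,754.95

PV = FV / (1 + r)^t = $35,754.95


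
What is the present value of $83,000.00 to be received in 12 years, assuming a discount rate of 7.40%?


Present value formula: PV = FV / (1 + r)^t
PV = $83,000.00 / (1 + 0.074)^12
PV = $83,000.00 / 2.355328
PV = $35,239.25

PV = FV / (1 + r)^t = $35,239.25


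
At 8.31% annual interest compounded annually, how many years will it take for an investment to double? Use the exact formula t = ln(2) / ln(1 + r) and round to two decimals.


Doubling condition: (1 + r)^t = 2
Take ln of both sides: t × ln(1 + r) = ln(2)
t = ln(2) / ln(1 + r)
t = 0.693147 / 0.079827
t = 8.68

t = ln(2) / ln(1 + r) = 8.68 years


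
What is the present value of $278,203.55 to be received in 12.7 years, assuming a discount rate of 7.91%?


Present value formula: PV = FV / (1 + r)^t
PV = $278,203.55 / (1 + 0.0791)^12.7
PV = $278,203.55 / 2.6295625
PV = $105,798.42

PV = FV / (1 + r)^t = $105,798.42


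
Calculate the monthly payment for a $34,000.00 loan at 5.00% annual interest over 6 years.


Loan payment formula: PMT = PV × r / (1 − (1 + r)^(−n))
Monthly rate r = 0.05/12 ≈ 0.00416667, n = 72 months
Denominator: 1 − (1 + 0.05/12)^(−72) = 0.258720
PMT = $34,000.00 × (0.05/12) / 0.258720
PMT = $547.57 per month

PMT = PV × r / (1-(1+r)^(-n)) = $547.57/month


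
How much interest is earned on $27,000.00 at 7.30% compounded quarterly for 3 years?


Compound interest earned = final amount − principal.
A = P(1 + r/n)^(nt) = $27,000.00 × (1 + 0.073/4)^(4 × 3) = $33,544.15
Interest = A − P = $33,544.15 − $27,000.00 = $6,544.15

Interest = A - P = $6,544.15


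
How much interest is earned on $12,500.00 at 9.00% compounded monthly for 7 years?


Compound interest earned = final amount − principal.
A = P(1 + r/n)^(nt) = $12,500.00 × (1 + 0.09/12)^(12 × 7) = $23,415.02
Interest = A − P = $23,415.02 − $12,500.00 = $10,915.02

Interest = A - P = $10,915.02


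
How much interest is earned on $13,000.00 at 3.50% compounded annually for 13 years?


Compound interest earned = final amount − principal.
A = P(1 + r/n)^(nt) = $13,000.00 × (1 + 0.035/1)^(1 × 13) = $20,331.43
Interest = A − P = $20,331.43 − $13,000.00 = $7,331.43

Interest = A - P = $7,331.43


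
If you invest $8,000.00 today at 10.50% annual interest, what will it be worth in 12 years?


Future value formula: FV = PV × (1 + r)^t
FV = $8,000.00 × (1 + 0.105)^12
FV = $8,000.00 × 3.3139606
FV = $26,511.68

FV = PV × (1 + r)^t = $26,511.68


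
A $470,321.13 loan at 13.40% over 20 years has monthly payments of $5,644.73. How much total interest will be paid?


Total paid over the life of the loan = PMT × n.
Total paid = $5,644.73 × 240 = $1,354,735.20
Total interest = total paid − principal = $1,354,735.20 − $470,321.13 = $884,414.07

Total interest = (PMT × n) - PV = $884,414.07


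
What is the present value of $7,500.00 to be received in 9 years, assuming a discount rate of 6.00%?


Present value formula: PV = FV / (1 + r)^t
PV = $7,500.00 / (1 + 0.06)^9
PV = $7,500.00 / 1.689479
PV = $4,439.24

PV = FV / (1 + r)^t = $4,439.24


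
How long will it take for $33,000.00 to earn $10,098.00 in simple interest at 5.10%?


Rearrange the simple interest formula for t:
I = P × r × t  ⇒  t = I / (P × r)
t = $10,098.00 / ($33,000.00 × 0.051)
t = 6

t = I/(P×r) = 6 years


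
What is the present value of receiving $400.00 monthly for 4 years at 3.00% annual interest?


Present value of an ordinary annuity: PV = PMT × (1 − (1 + r)^(−n)) / r
Monthly rate r = 0.03/12 = 0.0025, n = 48
PV = $400.00 × (1 − (1 + 0.03/12)^(−48)) / (0.03/12)
PV = $400.00 × 45.178695
PV = $18,071.48

PV = PMT × (1-(1+r)^(-n))/r = $18,071.48


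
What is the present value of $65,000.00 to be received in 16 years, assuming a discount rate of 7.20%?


Present value formula: PV = FV / (1 + r)^t
PV = $65,000.00 / (1 + 0.072)^16
PV = $65,000.00 / 3.041701
PV = $21,369.62

PV = FV / (1 + r)^t = $21,369.62


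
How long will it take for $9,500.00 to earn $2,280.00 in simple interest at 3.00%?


Rearrange the simple interest formula for t:
I = P × r × t  ⇒  t = I / (P × r)
t = $2,280.00 / ($9,500.00 × 0.03)
t = 8

t = I/(P×r) = 8 years


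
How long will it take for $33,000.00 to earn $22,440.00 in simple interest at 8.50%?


Rearrange the simple interest formula for t:
I = P × r × t  ⇒  t = I / (P × r)
t = $22,440.00 / ($33,000.00 × 0.085)
t = 8

t = I/(P×r) = 8 years


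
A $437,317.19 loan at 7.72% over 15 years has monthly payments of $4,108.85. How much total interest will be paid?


Total paid over the life of the loan = PMT × n.
Total paid = $4,108.85 × 180 = $739,593.00
Total interest = total paid − principal = $739,593.00 − $437,317.19 = $302,275.81

Total interest = (PMT × n) - PV = $302,275.81


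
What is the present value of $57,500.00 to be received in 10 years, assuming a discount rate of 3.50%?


Present value formula: PV = FV / (1 + r)^t
PV = $57,500.00 / (1 + 0.035)^10
PV = $57,500.00 / 1.4105988
PV = $40,762.83

PV = FV / (1 + r)^t = $40,762.83


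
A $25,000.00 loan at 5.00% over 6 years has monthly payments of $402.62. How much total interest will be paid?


Total paid over the life of the loan = PMT × n.
Total paid = $402.62 × 72 = $28,988.64
Total interest = total paid − principal = $28,988.64 − $25,000.00 = $3,988.64

Total interest = (PMT × n) - PV = $3,988.64


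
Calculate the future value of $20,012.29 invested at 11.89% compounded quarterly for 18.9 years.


Compound interest formula: A = P(1 + r/n)^(nt)
A = $20,012.29 × (1 + 0.1189/4)^(4 × 18.9)
Growth factor: (1 + 0.1189/4)^75.6 = 9.156448
A = $20,012.29 × 9.156448
A = $183,241.49

A = P(1 + r/n)^(nt) = $183,241.49


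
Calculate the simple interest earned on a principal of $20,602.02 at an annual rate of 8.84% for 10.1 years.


Simple interest formula: I = P × r × t
I = $20,602.02 × 0.0884 × 10.1
I = $18,394.31

I = P × r × t = $18,394.31


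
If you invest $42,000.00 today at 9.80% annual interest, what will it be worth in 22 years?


Future value formula: FV = PV × (1 + r)^t
FV = $42,000.00 × (1 + 0.098)^22
FV = $42,000.00 × 7.8208054
FV = $328,473.83

FV = PV × (1 + r)^t = $328,473.83


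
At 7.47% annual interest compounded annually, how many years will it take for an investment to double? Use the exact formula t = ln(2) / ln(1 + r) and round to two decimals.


Doubling condition: (1 + r)^t = 2
Take ln of both sides: t × ln(1 + r) = ln(2)
t = ln(2) / ln(1 + r)
t = 0.693147 / 0.072042
t = 9.62

t = ln(2) / ln(1 + r) = 9.62 years


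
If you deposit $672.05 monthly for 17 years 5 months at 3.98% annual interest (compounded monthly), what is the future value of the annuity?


Future value of an ordinary annuity: FV = PMT × ((1 + r)^n − 1) / r
Monthly rate r = 0.0398/12 ≈ 0.00331667, n = 209
FV = $672.05 × ((1 + 0.0398/12)^209 − 1) / (0.0398/12)
FV = $672.05 × 300.838056
FV = $202,178.22

FV = PMT × ((1+r)^n - 1)/r = $202,178.22


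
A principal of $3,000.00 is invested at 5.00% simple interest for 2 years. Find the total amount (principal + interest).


Total amount formula: A = P(1 + rt) = P + P·r·t
Interest: I = P × r × t = $3,000.00 × 0.05 × 2 = $300.00
A = P + I = $3,000.00 + $300.00 = $3,300.00

A = P + I = P(1 + rt) = $3,300.00


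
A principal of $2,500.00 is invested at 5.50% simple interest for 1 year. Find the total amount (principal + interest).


Total amount formula: A = P(1 + rt) = P + P·r·t
Interest: I = P × r × t = $2,500.00 × 0.055 × 1 = $137.50
A = P + I = $2,500.00 + $137.50 = $2,637.50

A = P + I = P(1 + rt) = $2,637.50


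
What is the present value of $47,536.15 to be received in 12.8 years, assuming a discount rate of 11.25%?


Present value formula: PV = FV / (1 + r)^t
PV = $47,536.15 / (1 + 0.1125)^12.8
PV = $47,536.15 / 3.914175
PV = $12,144.62

PV = FV / (1 + r)^t = $12,144.62


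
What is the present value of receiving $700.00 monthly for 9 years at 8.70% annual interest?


Present value of an ordinary annuity: PV = PMT × (1 − (1 + r)^(−n)) / r
Monthly rate r = 0.087/12 = 0.00725, n = 108
PV = $700.00 × (1 − (1 + 0.087/12)^(−108)) / (0.087/12)
PV = $700.00 × 74.713700
PV = $52,299.59

PV = PMT × (1-(1+r)^(-n))/r = $52,299.59


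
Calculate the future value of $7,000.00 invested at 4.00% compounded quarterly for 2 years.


Compound interest formula: A = P(1 + r/n)^(nt)
A = $7,000.00 × (1 + 0.04/4)^(4 × 2)
Growth factor: (1 + 0.04/4)^8 = 1.082857
A = $7,000.00 × 1.082857
A = $7,580.00

A = P(1 + r/n)^(nt) = $7,580.00


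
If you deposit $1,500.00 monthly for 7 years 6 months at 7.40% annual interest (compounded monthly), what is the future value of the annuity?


Future value of an ordinary annuity: FV = PMT × ((1 + r)^n − 1) / r
Monthly rate r = 0.074/12 ≈ 0.00616667, n = 90
FV = $1,500.00 × ((1 + 0.074/12)^90 − 1) / (0.074/12)
FV = $1,500.00 × 119.833754
FV = $179,750.63

FV = PMT × ((1+r)^n - 1)/r = $179,750.63


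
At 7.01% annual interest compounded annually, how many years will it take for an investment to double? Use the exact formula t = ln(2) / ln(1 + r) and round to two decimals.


Doubling condition: (1 + r)^t = 2
Take ln of both sides: t × ln(1 + r) = ln(2)
t = ln(2) / ln(1 + r)
t = 0.693147 / 0.067752
t = 10.23

t = ln(2) / ln(1 + r) = 10.23 years


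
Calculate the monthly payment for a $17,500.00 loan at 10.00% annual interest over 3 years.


Loan payment formula: PMT = PV × r / (1 − (1 + r)^(−n))
Monthly rate r = 0.1/12 ≈ 0.00833333, n = 36 months
Denominator: 1 − (1 + 0.1/12)^(−36) = 0.258260
PMT = $17,500.00 × (0.1/12) / 0.258260
PMT = $564.68 per month

PMT = PV × r / (1-(1+r)^(-n)) = $564.68/month


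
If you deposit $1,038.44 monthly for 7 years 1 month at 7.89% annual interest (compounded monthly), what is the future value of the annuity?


Future value of an ordinary annuity: FV = PMT × ((1 + r)^n − 1) / r
Monthly rate r = 0.0789/12 = 0.006575, n = 85
FV = $1,038.44 × ((1 + 0.0789/12)^85 − 1) / (0.0789/12)
FV = $1,038.44 × 113.385269
FV = $117,743.80

FV = PMT × ((1+r)^n - 1)/r = $117,743.80


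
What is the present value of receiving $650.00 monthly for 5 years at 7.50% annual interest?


Present value of an ordinary annuity: PV = PMT × (1 − (1 + r)^(−n)) / r
Monthly rate r = 0.075/12 = 0.00625, n = 60
PV = $650.00 × (1 − (1 + 0.075/12)^(−60)) / (0.075/12)
PV = $650.00 × 49.905308
PV = $32,438.45

PV = PMT × (1-(1+r)^(-n))/r = $32,438.45


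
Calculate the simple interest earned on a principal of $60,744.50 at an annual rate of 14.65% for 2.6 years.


Simple interest formula: I = P × r × t
I = $60,744.50 × 0.1465 × 2.6
I = $23,137.58

I = P × r × t = $23,137.58


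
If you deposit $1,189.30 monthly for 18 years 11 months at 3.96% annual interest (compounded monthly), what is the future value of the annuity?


Future value of an ordinary annuity: FV = PMT × ((1 + r)^n − 1) / r
Monthly rate r = 0.0396/12 = 0.0033, n = 227
FV = $1,189.30 × ((1 + 0.0396/12)^227 − 1) / (0.0396/12)
FV = $1,189.30 × 337.117766
FV = $400,934.16

FV = PMT × ((1+r)^n - 1)/r = $400,934.16


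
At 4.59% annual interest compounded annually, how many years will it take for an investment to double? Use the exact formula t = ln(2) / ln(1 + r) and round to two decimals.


Doubling condition: (1 + r)^t = 2
Take ln of both sides: t × ln(1 + r) = ln(2)
t = ln(2) / ln(1 + r)
t = 0.693147 / 0.044878
t = 15.45

t = ln(2) / ln(1 + r) = 15.45 years


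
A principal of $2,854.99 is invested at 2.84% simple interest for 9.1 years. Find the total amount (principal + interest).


Total amount formula: A = P(1 + rt) = P + P·r·t
Interest: I = P × r × t = $2,854.99 × 0.0284 × 9.1 = $737.84
A = P + I = $2,854.99 + $737.84 = $3,592.83

A = P + I = P(1 + rt) = $3,592.83


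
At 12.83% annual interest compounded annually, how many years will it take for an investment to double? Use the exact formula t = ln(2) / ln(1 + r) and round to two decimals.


Doubling condition: (1 + r)^t = 2
Take ln of both sides: t × ln(1 + r) = ln(2)
t = ln(2) / ln(1 + r)
t = 0.693147 / 0.120712
t = 5.74

t = ln(2) / ln(1 + r) = 5.74 years


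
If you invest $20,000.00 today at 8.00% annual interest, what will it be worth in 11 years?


Future value formula: FV = PV × (1 + r)^t
FV = $20,000.00 × (1 + 0.08)^11
FV = $20,000.00 × 2.331639
FV = $46,632.78

FV = PV × (1 + r)^t = $46,632.78


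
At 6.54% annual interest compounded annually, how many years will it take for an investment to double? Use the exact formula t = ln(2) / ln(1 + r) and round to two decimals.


Doubling condition: (1 + r)^t = 2
Take ln of both sides: t × ln(1 + r) = ln(2)
t = ln(2) / ln(1 + r)
t = 0.693147 / 0.063350
t = 10.94

t = ln(2) / ln(1 + r) = 10.94 years


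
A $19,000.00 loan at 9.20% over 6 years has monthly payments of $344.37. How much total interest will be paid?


Total paid over the life of the loan = PMT × n.
Total paid = $344.37 × 72 = $24,794.64
Total interest = total paid − principal = $24,794.64 − $19,000.00 = $5,794.64

Total interest = (PMT × n) - PV = $5,794.64


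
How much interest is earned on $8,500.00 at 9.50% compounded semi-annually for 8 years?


Compound interest earned = final amount − principal.
A = P(1 + r/n)^(nt) = $8,500.00 × (1 + 0.095/2)^(2 × 8) = $17,860.08
Interest = A − P = $17,860.08 − $8,500.00 = $9,360.08

Interest = A - P = $9,360.08


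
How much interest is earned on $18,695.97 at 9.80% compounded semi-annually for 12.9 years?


Compound interest earned = final amount − principal.
A = P(1 + r/n)^(nt) = $18,695.97 × (1 + 0.098/2)^(2 × 12.9) = $64,232.61
Interest = A − P = $64,232.61 − $18,695.97 = $45,536.64

Interest = A - P = $45,536.64


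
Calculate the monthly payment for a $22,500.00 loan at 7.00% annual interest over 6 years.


Loan payment formula: PMT = PV × r / (1 − (1 + r)^(−n))
Monthly rate r = 0.07/12 ≈ 0.00583333, n = 72 months
Denominator: 1 − (1 + 0.07/12)^(−72) = 0.342151
PMT = $22,500.00 × (0.07/12) / 0.342151
PMT = $383.60 per month

PMT = PV × r / (1-(1+r)^(-n)) = $383.60/month


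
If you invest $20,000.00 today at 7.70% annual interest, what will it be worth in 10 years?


Future value formula: FV = PV × (1 + r)^t
FV = $20,000.00 × (1 + 0.077)^10
FV = $20,000.00 × 2.099699
FV = $41,993.98

FV = PV × (1 + r)^t = $41,993.98


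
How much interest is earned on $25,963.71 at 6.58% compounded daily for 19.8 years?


Compound interest earned = final amount − principal.
A = P(1 + r/n)^(nt) = $25,963.71 × (1 + 0.0658/365)^(365 × 19.8) = $95,528.28
Interest = A − P = $95,528.28 − $25,963.71 = $69,564.57

Interest = A - P = $69,564.57


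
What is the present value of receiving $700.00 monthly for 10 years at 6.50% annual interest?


Present value of an ordinary annuity: PV = PMT × (1 − (1 + r)^(−n)) / r
Monthly rate r = 0.065/12 ≈ 0.00541667, n = 120
PV = $700.00 × (1 − (1 + 0.065/12)^(−120)) / (0.065/12)
PV = $700.00 × 88.068500
PV = $61,647.95

PV = PMT × (1-(1+r)^(-n))/r = $61,647.95


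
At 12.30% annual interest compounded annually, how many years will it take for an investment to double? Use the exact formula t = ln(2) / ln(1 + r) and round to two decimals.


Doubling condition: (1 + r)^t = 2
Take ln of both sides: t × ln(1 + r) = ln(2)
t = ln(2) / ln(1 + r)
t = 0.693147 / 0.116004
t = 5.98

t = ln(2) / ln(1 + r) = 5.98 years


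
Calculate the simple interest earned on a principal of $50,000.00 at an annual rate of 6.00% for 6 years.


Simple interest formula: I = P × r × t
I = $50,000.00 × 0.06 × 6
I = $18,000.00

I = P × r × t = $18,000.00


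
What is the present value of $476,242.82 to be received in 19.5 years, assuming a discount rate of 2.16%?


Present value formula: PV = FV / (1 + r)^t
PV = $476,242.82 / (1 + 0.0216)^19.5
PV = $476,242.82 / 1.5169709
PV = $313,943.28

PV = FV / (1 + r)^t = $313,943.28


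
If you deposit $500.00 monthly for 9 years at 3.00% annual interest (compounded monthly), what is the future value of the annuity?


Future value of an ordinary annuity: FV = PMT × ((1 + r)^n − 1) / r
Monthly rate r = 0.03/12 = 0.0025, n = 108
FV = $500.00 × ((1 + 0.03/12)^108 − 1) / (0.03/12)
FV = $500.00 × 123.809259
FV = $61,904.63

FV = PMT × ((1+r)^n - 1)/r = $61,904.63


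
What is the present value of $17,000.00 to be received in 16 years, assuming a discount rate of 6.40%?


Present value formula: PV = FV / (1 + r)^t
PV = $17,000.00 / (1 + 0.064)^16
PV = $17,000.00 / 2.698150
PV = $6,300.61

PV = FV / (1 + r)^t = $6,300.61


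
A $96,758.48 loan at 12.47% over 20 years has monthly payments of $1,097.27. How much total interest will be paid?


Total paid over the life of the loan = PMT × n.
Total paid = $1,097.27 × 240 = $263,344.80
Total interest = total paid − principal = $263,344.80 − $96,758.48 = $166,586.32

Total interest = (PMT × n) - PV = $166,586.32


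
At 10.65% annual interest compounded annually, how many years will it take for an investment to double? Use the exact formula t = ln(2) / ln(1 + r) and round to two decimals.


Doubling condition: (1 + r)^t = 2
Take ln of both sides: t × ln(1 + r) = ln(2)
t = ln(2) / ln(1 + r)
t = 0.693147 / 0.101202
t = 6.85

t = ln(2) / ln(1 + r) = 6.85 years


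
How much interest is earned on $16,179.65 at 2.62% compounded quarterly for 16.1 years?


Compound interest earned = final amount − principal.
A = P(1 + r/n)^(nt) = $16,179.65 × (1 + 0.0262/4)^(4 × 16.1) = $24,635.75
Interest = A − P = $24,635.75 − $16,179.65 = $8,456.10

Interest = A - P = $8,456.10


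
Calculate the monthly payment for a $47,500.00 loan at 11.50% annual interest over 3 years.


Loan payment formula: PMT = PV × r / (1 − (1 + r)^(−n))
Monthly rate r = 0.115/12 ≈ 0.00958333, n = 36 months
Denominator: 1 − (1 + 0.115/12)^(−36) = 0.290615
PMT = $47,500.00 × (0.115/12) / 0.290615
PMT = $1,566.36 per month

PMT = PV × r / (1-(1+r)^(-n)) = $1,566.36/month


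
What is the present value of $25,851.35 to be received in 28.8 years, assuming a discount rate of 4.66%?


Present value formula: PV = FV / (1 + r)^t
PV = $25,851.35 / (1 + 0.0466)^28.8
PV = $25,851.35 / 3.712659
PV = $6,963.03

PV = FV / (1 + r)^t = $6,963.03


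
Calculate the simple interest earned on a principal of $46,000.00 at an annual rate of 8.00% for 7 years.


Simple interest formula: I = P × r × t
I = $46,000.00 × 0.08 × 7
I = $25,760.00

I = P × r × t = $25,760.00


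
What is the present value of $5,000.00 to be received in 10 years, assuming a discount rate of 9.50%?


Present value formula: PV = FV / (1 + r)^t
PV = $5,000.00 / (1 + 0.095)^10
PV = $5,000.00 / 2.478228
PV = $2,017.57

PV = FV / (1 + r)^t = $2,017.57


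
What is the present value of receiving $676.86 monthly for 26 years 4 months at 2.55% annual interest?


Present value of an ordinary annuity: PV = PMT × (1 − (1 + r)^(−n)) / r
Monthly rate r = 0.0255/12 = 0.002125, n = 316
PV = $676.86 × (1 − (1 + 0.0255/12)^(−316)) / (0.0255/12)
PV = $676.86 × 229.973767
PV = $155,660.04

PV = PMT × (1-(1+r)^(-n))/r = $155,660.04


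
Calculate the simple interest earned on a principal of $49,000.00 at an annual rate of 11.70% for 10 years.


Simple interest formula: I = P × r × t
I = $49,000.00 × 0.117 × 10
I = $57,330.00

I = P × r × t = $57,330.00


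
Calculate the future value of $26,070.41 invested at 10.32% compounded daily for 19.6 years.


Compound interest formula: A = P(1 + r/n)^(nt)
A = $26,070.41 × (1 + 0.1032/365)^(365 × 19.6)
Growth factor: (1 + 0.1032/365)^7154 = 7.5566963
A = $26,070.41 × 7.5566963
A = $197,006.17

A = P(1 + r/n)^(nt) = $197,006.17


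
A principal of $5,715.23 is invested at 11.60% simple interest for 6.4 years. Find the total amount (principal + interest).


Total amount formula: A = P(1 + rt) = P + P·r·t
Interest: I = P × r × t = $5,715.23 × 0.116 × 6.4 = $4,242.99
A = P + I = $5,715.23 + $4,242.99 = $9,958.22

A = P + I = P(1 + rt) = $9,958.22


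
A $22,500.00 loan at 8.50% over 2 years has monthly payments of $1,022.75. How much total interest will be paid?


Total paid over the life of the loan = PMT × n.
Total paid = $1,022.75 × 24 = $24,546.00
Total interest = total paid − principal = $24,546.00 − $22,500.00 = $2,046.00

Total interest = (PMT × n) - PV = $2,046.00


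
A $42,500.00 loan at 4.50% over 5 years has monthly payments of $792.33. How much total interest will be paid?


Total paid over the life of the loan = PMT × n.
Total paid = $792.33 × 60 = $47,539.80
Total interest = total paid − principal = $47,539.80 − $42,500.00 = $5,039.80

Total interest = (PMT × n) - PV = $5,039.80


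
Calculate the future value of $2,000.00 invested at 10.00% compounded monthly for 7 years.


Compound interest formula: A = P(1 + r/n)^(nt)
A = $2,000.00 × (1 + 0.1/12)^(12 × 7)
Growth factor: (1 + 0.1/12)^84 = 2.007920
A = $2,000.00 × 2.007920
A = $4,015.84

A = P(1 + r/n)^(nt) = $4,015.84


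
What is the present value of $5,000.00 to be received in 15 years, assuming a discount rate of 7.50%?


Present value formula: PV = FV / (1 + r)^t
PV = $5,000.00 / (1 + 0.075)^15
PV = $5,000.00 / 2.958877
PV = $1,689.83

PV = FV / (1 + r)^t = $1,689.83


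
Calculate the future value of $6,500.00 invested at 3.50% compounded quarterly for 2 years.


Compound interest formula: A = P(1 + r/n)^(nt)
A = $6,500.00 × (1 + 0.035/4)^(4 × 2)
Growth factor: (1 + 0.035/4)^8 = 1.072182
A = $6,500.00 × 1.072182
A = $6,969.18

A = P(1 + r/n)^(nt) = $6,969.18


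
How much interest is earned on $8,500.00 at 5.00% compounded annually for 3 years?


Compound interest earned = final amount − principal.
A = P(1 + r/n)^(nt) = $8,500.00 × (1 + 0.05/1)^(1 × 3) = $9,839.81
Interest = A − P = $9,839.81 − $8,500.00 = $1,339.81

Interest = A - P = $1,339.81


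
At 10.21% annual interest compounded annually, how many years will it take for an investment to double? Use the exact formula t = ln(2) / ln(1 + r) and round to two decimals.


Doubling condition: (1 + r)^t = 2
Take ln of both sides: t × ln(1 + r) = ln(2)
t = ln(2) / ln(1 + r)
t = 0.693147 / 0.097217
t = 7.13

t = ln(2) / ln(1 + r) = 7.13 years


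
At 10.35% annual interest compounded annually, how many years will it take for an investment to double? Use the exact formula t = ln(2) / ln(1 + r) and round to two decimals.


Doubling condition: (1 + r)^t = 2
Take ln of both sides: t × ln(1 + r) = ln(2)
t = ln(2) / ln(1 + r)
t = 0.693147 / 0.098487
t = 7.04

t = ln(2) / ln(1 + r) = 7.04 years


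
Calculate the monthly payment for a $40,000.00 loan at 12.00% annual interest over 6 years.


Loan payment formula: PMT = PV × r / (1 − (1 + r)^(−n))
Monthly rate r = 0.12/12 = 0.01, n = 72 months
Denominator: 1 − (1 + 0.12/12)^(−72) = 0.511504
PMT = $40,000.00 × (0.12/12) / 0.511504
PMT = $782.01 per month

PMT = PV × r / (1-(1+r)^(-n)) = $782.01/month


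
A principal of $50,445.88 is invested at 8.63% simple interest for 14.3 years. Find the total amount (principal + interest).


Total amount formula: A = P(1 + rt) = P + P·r·t
Interest: I = P × r × t = $50,445.88 × 0.0863 × 14.3 = $62,254.76
A = P + I = $50,445.88 + $62,254.76 = $112,700.64

A = P + I = P(1 + rt) = $112,700.64


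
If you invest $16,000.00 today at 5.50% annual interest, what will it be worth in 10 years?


Future value formula: FV = PV × (1 + r)^t
FV = $16,000.00 × (1 + 0.055)^10
FV = $16,000.00 × 1.7081445
FV = $27,330.31

FV = PV × (1 + r)^t = $27,330.31
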